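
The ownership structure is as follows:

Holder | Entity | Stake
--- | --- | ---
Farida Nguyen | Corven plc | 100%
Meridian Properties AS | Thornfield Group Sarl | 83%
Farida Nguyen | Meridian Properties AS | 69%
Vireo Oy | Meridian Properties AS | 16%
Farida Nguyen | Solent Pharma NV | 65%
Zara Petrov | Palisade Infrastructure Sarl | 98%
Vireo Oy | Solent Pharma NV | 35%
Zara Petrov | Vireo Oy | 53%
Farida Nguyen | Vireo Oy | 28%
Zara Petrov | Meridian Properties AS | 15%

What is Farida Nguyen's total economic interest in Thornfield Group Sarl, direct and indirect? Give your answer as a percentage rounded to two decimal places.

60.99%

Farida reaches Thornfield along 2 paths.
Via Vireo → Meridian: 28% × 16% × 83% = 3.7184%.
Via Meridian: 69% × 83% = 57.27%.
Total: 3.7184% + 57.27% = 60.9884%.
Rounded: 60.99%.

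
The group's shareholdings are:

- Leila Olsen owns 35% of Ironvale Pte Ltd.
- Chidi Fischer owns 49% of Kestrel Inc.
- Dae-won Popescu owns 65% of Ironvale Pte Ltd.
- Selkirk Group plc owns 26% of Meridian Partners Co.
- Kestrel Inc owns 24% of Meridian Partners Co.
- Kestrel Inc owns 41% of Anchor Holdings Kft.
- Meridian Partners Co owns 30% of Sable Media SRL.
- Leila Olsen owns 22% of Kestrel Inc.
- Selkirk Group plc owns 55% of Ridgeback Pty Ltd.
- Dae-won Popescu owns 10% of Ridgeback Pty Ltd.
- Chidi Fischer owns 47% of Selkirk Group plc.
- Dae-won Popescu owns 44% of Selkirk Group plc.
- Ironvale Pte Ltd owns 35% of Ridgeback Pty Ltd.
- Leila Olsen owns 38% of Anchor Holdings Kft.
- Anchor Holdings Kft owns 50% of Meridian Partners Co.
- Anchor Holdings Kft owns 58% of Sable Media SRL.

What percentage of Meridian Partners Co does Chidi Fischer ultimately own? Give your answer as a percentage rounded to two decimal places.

Chidi reaches Meridian along 3 paths.
Via Selkirk: 47% × 26% = 12.22%.
Via Kestrel → Anchor: 49% × 41% × 50% = 10.045%.
Via Kestrel: 49% × 24% = 11.76%.
Total: 12.22% + 10.045% + 11.76% = 34.025%.
Rounded: 34.03%.

34.03%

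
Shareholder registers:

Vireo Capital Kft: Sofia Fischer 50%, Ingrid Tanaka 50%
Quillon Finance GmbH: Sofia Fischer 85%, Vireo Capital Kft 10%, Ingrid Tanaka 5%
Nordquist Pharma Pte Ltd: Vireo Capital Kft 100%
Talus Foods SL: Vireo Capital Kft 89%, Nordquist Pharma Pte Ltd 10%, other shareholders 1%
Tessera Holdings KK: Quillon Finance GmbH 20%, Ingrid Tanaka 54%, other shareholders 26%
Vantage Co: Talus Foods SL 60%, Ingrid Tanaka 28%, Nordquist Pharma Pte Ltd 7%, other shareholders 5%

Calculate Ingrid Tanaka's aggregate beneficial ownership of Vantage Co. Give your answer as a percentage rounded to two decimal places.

Ingrid reaches Vantage along 4 paths.
Via Vireo → Talus: 50% × 89% × 60% = 26.7%.
Via Vireo → Nordquist → Talus: 50% × 100% × 10% × 60% = 3%.
Direct stake: 28% = 28%.
Via Vireo → Nordquist: 50% × 100% × 7% = 3.5%.
Total: 26.7% + 3% + 28% + 3.5% = 61.2%.
Rounded: 61.20%.

61.20%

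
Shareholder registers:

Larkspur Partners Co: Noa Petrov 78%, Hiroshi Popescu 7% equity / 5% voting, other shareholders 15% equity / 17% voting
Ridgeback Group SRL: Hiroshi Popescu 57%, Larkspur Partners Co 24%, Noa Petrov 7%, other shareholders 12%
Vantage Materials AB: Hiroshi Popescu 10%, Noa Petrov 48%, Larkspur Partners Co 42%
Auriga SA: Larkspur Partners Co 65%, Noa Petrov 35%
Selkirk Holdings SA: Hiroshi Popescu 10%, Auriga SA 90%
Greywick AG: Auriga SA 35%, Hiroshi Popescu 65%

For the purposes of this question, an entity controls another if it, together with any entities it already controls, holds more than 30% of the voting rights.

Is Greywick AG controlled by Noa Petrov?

Yes

Noa holds 78% of Larkspur, so Noa controls Larkspur.
Larkspur and Noa together hold 65% + 35% = 100% of Auriga, so Noa controls Auriga.
Auriga holds 35% of Greywick, so Noa controls Greywick.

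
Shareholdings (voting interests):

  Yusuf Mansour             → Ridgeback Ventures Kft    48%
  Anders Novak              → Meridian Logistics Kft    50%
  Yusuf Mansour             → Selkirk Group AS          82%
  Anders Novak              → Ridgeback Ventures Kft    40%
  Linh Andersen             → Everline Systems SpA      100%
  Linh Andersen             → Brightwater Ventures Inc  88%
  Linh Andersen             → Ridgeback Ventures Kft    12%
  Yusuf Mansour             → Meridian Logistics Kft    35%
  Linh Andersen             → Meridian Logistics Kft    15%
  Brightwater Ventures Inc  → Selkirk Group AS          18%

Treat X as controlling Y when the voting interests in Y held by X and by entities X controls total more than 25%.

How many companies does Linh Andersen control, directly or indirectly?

2

Linh holds 88% of Brightwater, so Linh controls Brightwater.
Linh holds 100% of Everline, so Linh controls Everline.
No other company's threshold is met.
Linh controls 2 companies.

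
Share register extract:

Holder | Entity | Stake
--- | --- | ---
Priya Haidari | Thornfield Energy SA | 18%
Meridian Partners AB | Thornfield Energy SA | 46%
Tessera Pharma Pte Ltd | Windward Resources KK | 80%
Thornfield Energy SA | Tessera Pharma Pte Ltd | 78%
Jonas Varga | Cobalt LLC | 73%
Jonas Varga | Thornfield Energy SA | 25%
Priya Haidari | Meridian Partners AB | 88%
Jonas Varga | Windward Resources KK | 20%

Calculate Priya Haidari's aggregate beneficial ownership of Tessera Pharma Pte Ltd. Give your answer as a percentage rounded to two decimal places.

45.61%

Priya reaches Tessera along 2 paths.
Via Thornfield: 18% × 78% = 14.04%.
Via Meridian → Thornfield: 88% × 46% × 78% = 31.5744%.
Total: 14.04% + 31.5744% = 45.6144%.
Rounded: 45.61%.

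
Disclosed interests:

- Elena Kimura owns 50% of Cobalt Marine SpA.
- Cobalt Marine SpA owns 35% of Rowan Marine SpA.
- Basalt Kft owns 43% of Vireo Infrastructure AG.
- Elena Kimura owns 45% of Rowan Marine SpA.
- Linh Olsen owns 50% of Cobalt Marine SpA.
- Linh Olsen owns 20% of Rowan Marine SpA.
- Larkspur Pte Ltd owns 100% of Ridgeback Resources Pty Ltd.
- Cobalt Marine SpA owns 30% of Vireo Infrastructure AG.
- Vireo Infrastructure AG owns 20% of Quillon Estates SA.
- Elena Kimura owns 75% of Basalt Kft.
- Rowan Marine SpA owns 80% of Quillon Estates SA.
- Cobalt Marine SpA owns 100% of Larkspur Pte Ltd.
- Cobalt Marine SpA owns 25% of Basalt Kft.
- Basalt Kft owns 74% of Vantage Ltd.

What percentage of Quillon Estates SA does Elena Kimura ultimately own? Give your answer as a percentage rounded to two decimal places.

Elena reaches Quillon along 5 paths.
Via Cobalt → Vireo: 50% × 30% × 20% = 3%.
Via Cobalt → Basalt → Vireo: 50% × 25% × 43% × 20% = 1.075%.
Via Basalt → Vireo: 75% × 43% × 20% = 6.45%.
Via Cobalt → Rowan: 50% × 35% × 80% = 14%.
Via Rowan: 45% × 80% = 36%.
Total: 3% + 1.075% + 6.45% + 14% + 36% = 60.525%.
Rounded: 60.53%.

60.53%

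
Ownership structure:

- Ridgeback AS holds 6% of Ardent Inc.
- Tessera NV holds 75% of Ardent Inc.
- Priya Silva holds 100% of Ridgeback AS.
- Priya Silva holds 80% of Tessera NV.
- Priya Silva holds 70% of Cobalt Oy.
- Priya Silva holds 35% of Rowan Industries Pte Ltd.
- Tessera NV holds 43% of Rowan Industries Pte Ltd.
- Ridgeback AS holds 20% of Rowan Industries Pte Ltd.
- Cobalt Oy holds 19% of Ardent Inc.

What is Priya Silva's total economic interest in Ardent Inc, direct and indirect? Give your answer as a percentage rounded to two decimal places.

79.30%

Priya reaches Ardent along 3 paths.
Via Ridgeback: 100% × 6% = 6%.
Via Cobalt: 70% × 19% = 13.3%.
Via Tessera: 80% × 75% = 60%.
Total: 6% + 13.3% + 60% = 79.3%.
Rounded: 79.30%.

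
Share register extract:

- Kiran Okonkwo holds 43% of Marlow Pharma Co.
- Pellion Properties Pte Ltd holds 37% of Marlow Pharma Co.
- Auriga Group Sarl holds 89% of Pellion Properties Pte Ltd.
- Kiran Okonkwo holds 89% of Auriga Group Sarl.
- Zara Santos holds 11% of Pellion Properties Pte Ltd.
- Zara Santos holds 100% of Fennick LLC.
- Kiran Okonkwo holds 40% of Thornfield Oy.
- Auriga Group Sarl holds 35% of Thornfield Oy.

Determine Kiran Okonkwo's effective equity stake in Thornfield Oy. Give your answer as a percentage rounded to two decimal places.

71.15%

Kiran reaches Thornfield along 2 paths.
Direct stake: 40% = 40%.
Via Auriga: 89% × 35% = 31.15%.
Total: 40% + 31.15% = 71.15%.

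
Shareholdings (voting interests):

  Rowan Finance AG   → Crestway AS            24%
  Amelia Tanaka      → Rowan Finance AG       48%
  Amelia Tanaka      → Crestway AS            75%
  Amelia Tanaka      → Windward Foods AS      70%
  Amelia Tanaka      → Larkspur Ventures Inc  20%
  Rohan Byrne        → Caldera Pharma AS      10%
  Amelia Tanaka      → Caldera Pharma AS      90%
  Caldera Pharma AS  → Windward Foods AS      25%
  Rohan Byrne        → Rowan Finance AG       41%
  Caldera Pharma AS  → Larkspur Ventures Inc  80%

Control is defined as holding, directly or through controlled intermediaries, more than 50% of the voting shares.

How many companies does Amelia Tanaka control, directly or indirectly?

4

Amelia holds 90% of Caldera, so Amelia controls Caldera.
Amelia and Caldera together hold 20% + 80% = 100% of Larkspur, so Amelia controls Larkspur.
Amelia holds 75% of Crestway, so Amelia controls Crestway.
Amelia and Caldera together hold 70% + 25% = 95% of Windward, so Amelia controls Windward.
No other company's threshold is met.
Amelia controls 4 companies.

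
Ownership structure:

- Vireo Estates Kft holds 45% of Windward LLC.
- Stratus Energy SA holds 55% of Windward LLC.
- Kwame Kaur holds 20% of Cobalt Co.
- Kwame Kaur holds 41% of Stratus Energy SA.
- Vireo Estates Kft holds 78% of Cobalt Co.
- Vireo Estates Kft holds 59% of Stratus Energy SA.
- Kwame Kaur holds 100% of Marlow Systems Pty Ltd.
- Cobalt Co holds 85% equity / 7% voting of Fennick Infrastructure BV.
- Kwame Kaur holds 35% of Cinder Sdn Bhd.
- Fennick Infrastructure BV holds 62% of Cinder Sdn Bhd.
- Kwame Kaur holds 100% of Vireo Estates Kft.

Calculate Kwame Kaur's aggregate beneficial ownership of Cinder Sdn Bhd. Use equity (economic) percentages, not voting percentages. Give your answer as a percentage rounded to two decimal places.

86.65%

Kwame reaches Cinder along 3 paths.
Via Cobalt → Fennick: 20% × 85% × 62% = 10.54%.
Via Vireo → Cobalt → Fennick: 100% × 78% × 85% × 62% = 41.106%.
Direct stake: 35% = 35%.
Total: 10.54% + 41.106% + 35% = 86.646%.
Rounded: 86.65%.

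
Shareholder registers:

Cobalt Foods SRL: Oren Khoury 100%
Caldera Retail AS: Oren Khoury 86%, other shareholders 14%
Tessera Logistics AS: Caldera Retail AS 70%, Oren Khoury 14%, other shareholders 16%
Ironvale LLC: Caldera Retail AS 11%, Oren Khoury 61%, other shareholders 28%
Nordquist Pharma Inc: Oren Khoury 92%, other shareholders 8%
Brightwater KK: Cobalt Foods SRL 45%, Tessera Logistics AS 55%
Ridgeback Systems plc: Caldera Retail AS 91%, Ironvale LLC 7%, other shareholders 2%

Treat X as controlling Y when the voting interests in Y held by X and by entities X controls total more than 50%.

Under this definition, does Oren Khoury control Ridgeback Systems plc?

Oren holds 86% of Caldera, so Oren controls Caldera.
Caldera and Oren together hold 11% + 61% = 72% of Ironvale, so Oren controls Ironvale.
Caldera and Ironvale together hold 91% + 7% = 98% of Ridgeback, so Oren controls Ridgeback.

Yes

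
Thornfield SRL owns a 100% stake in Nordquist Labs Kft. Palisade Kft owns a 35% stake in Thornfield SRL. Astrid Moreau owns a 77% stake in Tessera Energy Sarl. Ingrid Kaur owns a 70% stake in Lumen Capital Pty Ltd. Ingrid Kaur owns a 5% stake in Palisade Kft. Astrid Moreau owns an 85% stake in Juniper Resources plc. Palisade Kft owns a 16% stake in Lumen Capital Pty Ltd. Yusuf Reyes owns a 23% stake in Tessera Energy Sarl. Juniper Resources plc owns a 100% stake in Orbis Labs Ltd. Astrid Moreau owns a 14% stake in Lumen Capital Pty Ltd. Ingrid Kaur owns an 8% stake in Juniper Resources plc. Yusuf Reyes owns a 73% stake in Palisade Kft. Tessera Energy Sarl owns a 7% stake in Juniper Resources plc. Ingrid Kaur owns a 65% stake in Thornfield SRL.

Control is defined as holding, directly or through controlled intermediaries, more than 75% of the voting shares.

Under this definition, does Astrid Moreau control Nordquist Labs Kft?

No

Astrid holds 77% of Tessera, so Astrid controls Tessera.
Astrid and Tessera together hold 85% + 7% = 92% of Juniper, so Astrid controls Juniper.
Juniper holds 100% of Orbis, so Astrid controls Orbis.
Neither Astrid nor any entity Astrid controls holds any voting interest in Nordquist.
So Astrid does not control Nordquist.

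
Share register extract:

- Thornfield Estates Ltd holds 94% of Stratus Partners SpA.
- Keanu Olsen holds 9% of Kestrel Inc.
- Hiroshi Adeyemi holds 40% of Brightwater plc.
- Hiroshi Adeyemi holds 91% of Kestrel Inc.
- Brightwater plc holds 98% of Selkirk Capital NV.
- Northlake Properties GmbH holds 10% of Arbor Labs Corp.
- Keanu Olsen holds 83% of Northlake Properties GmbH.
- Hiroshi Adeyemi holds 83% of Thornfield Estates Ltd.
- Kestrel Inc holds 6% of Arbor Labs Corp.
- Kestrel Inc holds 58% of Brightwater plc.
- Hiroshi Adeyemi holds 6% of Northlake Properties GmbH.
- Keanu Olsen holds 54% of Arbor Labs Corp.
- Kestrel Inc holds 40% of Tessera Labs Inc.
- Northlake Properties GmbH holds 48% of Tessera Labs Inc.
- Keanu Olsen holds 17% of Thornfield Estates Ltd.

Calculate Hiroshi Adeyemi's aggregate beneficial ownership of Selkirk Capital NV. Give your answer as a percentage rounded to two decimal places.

90.92%

Hiroshi reaches Selkirk along 2 paths.
Via Brightwater: 40% × 98% = 39.2%.
Via Kestrel → Brightwater: 91% × 58% × 98% = 51.7244%.
Total: 39.2% + 51.7244% = 90.9244%.
Rounded: 90.92%.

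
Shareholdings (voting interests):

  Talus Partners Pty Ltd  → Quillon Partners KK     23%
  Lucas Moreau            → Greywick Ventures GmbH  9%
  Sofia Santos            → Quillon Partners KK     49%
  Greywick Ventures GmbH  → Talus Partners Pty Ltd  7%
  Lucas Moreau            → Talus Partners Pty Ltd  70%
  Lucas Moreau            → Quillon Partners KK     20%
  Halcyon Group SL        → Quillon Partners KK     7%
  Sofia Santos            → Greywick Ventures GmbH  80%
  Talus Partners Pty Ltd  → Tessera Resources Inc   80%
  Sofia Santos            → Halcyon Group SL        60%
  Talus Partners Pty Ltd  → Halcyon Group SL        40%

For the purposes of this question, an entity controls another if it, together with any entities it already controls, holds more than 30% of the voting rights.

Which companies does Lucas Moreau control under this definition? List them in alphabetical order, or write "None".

Halcyon Group SL, Quillon Partners KK, Talus Partners Pty Ltd, Tessera Resources Inc

Lucas holds 70% of Talus, so Lucas controls Talus.
Talus holds 40% of Halcyon, so Lucas controls Halcyon.
Talus holds 80% of Tessera, so Lucas controls Tessera.
Lucas and Talus and Halcyon together hold 20% + 23% + 7% = 50% of Quillon, so Lucas controls Quillon.
No other company's threshold is met.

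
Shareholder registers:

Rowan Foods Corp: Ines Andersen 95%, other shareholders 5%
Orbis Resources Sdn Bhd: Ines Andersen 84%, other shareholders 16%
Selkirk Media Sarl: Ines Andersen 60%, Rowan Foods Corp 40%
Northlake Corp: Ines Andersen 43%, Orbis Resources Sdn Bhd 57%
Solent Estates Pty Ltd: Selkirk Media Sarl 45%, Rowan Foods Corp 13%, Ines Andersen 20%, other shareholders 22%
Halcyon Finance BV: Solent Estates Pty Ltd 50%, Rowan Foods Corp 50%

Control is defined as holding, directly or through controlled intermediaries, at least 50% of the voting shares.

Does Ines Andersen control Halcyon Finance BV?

Yes

Ines holds 95% of Rowan, so Ines controls Rowan.
Ines and Rowan together hold 60% + 40% = 100% of Selkirk, so Ines controls Selkirk.
Selkirk and Rowan and Ines together hold 45% + 13% + 20% = 78% of Solent, so Ines controls Solent.
Solent and Rowan together hold 50% + 50% = 100% of Halcyon, so Ines controls Halcyon.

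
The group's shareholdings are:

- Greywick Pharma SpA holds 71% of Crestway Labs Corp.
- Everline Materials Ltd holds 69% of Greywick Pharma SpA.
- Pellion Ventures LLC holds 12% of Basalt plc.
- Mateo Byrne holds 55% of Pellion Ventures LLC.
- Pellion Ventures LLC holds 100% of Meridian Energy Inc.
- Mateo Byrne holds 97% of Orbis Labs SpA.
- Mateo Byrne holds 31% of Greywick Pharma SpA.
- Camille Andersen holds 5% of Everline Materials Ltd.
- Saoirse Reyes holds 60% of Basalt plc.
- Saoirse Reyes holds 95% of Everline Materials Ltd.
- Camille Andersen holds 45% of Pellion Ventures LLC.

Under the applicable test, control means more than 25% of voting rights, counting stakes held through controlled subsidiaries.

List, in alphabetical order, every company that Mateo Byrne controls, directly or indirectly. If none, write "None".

Mateo holds 55% of Pellion, so Mateo controls Pellion.
Mateo holds 97% of Orbis, so Mateo controls Orbis.
Mateo holds 31% of Greywick, so Mateo controls Greywick.
Greywick holds 71% of Crestway, so Mateo controls Crestway.
Pellion holds 100% of Meridian, so Mateo controls Meridian.
No other company's threshold is met.

Crestway Labs Corp, Greywick Pharma SpA, Meridian Energy Inc, Orbis Labs SpA, Pellion Ventures LLC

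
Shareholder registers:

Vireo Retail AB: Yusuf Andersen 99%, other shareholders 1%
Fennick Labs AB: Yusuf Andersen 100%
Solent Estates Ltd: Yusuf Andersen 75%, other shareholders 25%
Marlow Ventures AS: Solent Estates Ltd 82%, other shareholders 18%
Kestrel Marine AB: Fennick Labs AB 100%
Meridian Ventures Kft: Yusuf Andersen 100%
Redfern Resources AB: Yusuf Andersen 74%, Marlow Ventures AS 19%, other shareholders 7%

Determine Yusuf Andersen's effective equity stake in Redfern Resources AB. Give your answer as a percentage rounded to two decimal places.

85.69%

Yusuf reaches Redfern along 2 paths.
Direct stake: 74% = 74%.
Via Solent → Marlow: 75% × 82% × 19% = 11.685%.
Total: 74% + 11.685% = 85.685%.
Rounded: 85.69%.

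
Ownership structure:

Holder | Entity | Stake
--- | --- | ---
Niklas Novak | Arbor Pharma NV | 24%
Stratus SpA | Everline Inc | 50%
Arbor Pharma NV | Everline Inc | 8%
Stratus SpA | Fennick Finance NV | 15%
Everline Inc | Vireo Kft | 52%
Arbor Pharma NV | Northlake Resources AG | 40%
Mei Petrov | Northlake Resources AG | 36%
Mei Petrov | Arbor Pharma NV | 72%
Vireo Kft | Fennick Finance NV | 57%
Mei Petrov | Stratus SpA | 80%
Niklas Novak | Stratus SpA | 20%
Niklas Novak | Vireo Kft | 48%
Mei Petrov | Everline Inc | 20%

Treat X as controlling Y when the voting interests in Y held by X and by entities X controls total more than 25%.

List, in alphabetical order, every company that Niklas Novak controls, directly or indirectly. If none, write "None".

Fennick Finance NV, Vireo Kft

Niklas holds 48% of Vireo, so Niklas controls Vireo.
Vireo holds 57% of Fennick, so Niklas controls Fennick.
No other company's threshold is met.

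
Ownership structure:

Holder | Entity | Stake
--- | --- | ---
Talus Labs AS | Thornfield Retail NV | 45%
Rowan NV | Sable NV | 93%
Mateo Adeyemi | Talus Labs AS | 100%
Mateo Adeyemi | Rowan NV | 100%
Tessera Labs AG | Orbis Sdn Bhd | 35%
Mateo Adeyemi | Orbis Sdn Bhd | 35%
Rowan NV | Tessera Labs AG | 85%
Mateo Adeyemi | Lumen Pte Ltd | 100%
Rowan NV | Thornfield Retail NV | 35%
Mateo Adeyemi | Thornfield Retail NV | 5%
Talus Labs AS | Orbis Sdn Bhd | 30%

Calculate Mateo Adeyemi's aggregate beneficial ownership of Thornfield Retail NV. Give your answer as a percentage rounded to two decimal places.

85.00%

Mateo reaches Thornfield along 3 paths.
Via Talus: 100% × 45% = 45%.
Via Rowan: 100% × 35% = 35%.
Direct stake: 5% = 5%.
Total: 45% + 35% + 5% = 85%.
Rounded: 85.00%.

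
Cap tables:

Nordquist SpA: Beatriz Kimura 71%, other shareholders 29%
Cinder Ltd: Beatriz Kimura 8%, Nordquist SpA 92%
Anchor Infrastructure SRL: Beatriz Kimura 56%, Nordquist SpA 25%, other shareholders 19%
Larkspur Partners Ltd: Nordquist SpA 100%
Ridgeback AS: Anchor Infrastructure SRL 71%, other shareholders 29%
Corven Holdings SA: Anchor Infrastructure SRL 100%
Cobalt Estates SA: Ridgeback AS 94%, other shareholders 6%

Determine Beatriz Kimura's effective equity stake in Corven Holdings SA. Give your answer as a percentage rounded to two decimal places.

Beatriz reaches Corven along 2 paths.
Via Anchor: 56% × 100% = 56%.
Via Nordquist → Anchor: 71% × 25% × 100% = 17.75%.
Total: 56% + 17.75% = 73.75%.

73.75%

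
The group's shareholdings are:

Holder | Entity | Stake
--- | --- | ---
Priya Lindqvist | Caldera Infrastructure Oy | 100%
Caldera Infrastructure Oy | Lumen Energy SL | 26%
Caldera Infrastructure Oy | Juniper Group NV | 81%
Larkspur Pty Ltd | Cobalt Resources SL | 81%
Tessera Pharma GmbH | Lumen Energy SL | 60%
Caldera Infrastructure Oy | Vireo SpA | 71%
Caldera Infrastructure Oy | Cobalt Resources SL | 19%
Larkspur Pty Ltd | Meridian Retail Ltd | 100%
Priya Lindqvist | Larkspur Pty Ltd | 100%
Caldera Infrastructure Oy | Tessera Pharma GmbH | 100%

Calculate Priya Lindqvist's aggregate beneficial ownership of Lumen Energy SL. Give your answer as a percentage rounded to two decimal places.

Priya reaches Lumen along 2 paths.
Via Caldera → Tessera: 100% × 100% × 60% = 60%.
Via Caldera: 100% × 26% = 26%.
Total: 60% + 26% = 86%.
Rounded: 86.00%.

86.00%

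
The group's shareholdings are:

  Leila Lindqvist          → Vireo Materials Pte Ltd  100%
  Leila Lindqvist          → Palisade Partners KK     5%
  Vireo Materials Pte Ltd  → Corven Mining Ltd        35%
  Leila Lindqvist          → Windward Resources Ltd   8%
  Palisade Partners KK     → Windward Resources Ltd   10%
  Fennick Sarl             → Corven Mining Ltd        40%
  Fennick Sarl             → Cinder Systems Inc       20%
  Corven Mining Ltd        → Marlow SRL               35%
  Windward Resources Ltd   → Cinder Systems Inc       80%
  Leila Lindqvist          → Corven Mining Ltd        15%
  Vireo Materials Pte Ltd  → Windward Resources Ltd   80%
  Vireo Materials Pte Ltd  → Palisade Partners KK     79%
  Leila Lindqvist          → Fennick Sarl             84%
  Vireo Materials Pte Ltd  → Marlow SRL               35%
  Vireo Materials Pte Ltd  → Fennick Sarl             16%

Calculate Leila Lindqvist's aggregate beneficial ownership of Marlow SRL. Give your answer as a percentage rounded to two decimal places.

66.50%

Leila reaches Marlow along 5 paths.
Via Vireo: 100% × 35% = 35%.
Via Corven: 15% × 35% = 5.25%.
Via Fennick → Corven: 84% × 40% × 35% = 11.76%.
Via Vireo → Fennick → Corven: 100% × 16% × 40% × 35% = 2.24%.
Via Vireo → Corven: 100% × 35% × 35% = 12.25%.
Total: 35% + 5.25% + 11.76% + 2.24% + 12.25% = 66.5%.
Rounded: 66.50%.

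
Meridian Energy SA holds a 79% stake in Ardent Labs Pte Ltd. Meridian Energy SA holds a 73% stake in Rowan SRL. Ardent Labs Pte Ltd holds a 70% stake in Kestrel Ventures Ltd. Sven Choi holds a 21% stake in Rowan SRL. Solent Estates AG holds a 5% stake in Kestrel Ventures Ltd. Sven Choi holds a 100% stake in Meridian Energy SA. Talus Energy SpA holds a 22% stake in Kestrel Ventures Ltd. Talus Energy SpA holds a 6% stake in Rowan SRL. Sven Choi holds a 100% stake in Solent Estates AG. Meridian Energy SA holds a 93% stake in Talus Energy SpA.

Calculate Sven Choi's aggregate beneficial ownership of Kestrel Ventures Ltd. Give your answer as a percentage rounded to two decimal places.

Sven reaches Kestrel along 3 paths.
Via Meridian → Talus: 100% × 93% × 22% = 20.46%.
Via Meridian → Ardent: 100% × 79% × 70% = 55.3%.
Via Solent: 100% × 5% = 5%.
Total: 20.46% + 55.3% + 5% = 80.76%.

80.76%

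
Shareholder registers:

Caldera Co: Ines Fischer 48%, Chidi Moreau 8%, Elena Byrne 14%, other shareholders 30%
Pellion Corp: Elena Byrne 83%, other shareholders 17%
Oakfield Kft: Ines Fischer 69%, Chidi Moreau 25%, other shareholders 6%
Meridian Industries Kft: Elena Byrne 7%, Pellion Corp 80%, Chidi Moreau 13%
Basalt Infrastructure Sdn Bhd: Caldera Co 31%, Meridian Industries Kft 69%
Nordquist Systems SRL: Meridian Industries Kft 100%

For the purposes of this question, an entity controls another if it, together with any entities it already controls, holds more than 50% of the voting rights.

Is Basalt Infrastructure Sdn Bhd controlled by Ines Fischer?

Ines holds 69% of Oakfield, so Ines controls Oakfield.
Neither Ines nor any entity Ines controls holds any voting interest in Basalt.
So Ines does not control Basalt.

No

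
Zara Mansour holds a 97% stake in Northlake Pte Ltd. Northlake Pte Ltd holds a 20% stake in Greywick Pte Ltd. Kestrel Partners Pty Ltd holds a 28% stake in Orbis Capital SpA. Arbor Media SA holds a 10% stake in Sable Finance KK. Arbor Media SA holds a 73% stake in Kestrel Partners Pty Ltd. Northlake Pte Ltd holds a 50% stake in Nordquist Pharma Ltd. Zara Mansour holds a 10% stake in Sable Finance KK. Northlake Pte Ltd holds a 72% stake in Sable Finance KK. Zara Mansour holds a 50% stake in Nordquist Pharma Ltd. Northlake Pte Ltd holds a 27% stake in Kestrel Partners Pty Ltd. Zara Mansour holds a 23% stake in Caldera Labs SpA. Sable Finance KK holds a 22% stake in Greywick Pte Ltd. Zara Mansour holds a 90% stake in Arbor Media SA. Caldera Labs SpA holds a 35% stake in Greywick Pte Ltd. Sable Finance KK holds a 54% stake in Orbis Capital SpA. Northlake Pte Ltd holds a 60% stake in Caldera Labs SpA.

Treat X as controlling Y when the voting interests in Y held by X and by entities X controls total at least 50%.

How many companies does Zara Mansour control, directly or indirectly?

Zara holds 97% of Northlake, so Zara controls Northlake.
Zara holds 90% of Arbor, so Zara controls Arbor.
Arbor and Northlake together hold 73% + 27% = 100% of Kestrel, so Zara controls Kestrel.
Northlake and Arbor and Zara together hold 72% + 10% + 10% = 92% of Sable, so Zara controls Sable.
Zara and Northlake together hold 23% + 60% = 83% of Caldera, so Zara controls Caldera.
Northlake and Zara together hold 50% + 50% = 100% of Nordquist, so Zara controls Nordquist.
Sable and Kestrel together hold 54% + 28% = 82% of Orbis, so Zara controls Orbis.
Caldera and Northlake and Sable together hold 35% + 20% + 22% = 77% of Greywick, so Zara controls Greywick.
Zara controls 8 companies.

8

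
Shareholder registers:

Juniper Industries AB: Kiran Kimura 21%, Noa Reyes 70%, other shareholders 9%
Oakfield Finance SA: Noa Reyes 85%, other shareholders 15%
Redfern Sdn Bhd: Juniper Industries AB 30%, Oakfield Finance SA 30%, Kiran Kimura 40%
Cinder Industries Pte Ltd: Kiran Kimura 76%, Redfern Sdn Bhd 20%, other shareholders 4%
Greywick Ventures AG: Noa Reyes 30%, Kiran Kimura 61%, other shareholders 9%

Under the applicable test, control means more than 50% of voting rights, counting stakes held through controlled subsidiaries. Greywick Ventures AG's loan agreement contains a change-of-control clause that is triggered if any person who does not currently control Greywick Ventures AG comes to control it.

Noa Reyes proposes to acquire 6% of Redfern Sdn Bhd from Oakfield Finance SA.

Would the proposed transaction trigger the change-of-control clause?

The purchase adds only to Noa's holdings (Oakfield's stake shrinks), so Noa is the only person who could newly come to control Greywick.
Noa holds 70% of Juniper, so Noa controls Juniper.
Noa holds 85% of Oakfield, so Noa controls Oakfield.
Juniper and Oakfield together hold 30% + 30% = 60% of Redfern, so Noa controls Redfern.
In Greywick, Noa's side holds only 30%, not > 50%.
So before the transaction, Noa does not control Greywick.
After the purchase, Noa holds 6% of Redfern directly, and Oakfield's stake falls to 24%.
Juniper and Oakfield and Noa together hold 30% + 24% + 6% = 60% of Redfern, so Noa controls Redfern.
After the transaction, Noa's side holds 30% of Greywick, not > 50%, so Noa still does not control Greywick.
No new person acquires control, so the clause is not triggered.

No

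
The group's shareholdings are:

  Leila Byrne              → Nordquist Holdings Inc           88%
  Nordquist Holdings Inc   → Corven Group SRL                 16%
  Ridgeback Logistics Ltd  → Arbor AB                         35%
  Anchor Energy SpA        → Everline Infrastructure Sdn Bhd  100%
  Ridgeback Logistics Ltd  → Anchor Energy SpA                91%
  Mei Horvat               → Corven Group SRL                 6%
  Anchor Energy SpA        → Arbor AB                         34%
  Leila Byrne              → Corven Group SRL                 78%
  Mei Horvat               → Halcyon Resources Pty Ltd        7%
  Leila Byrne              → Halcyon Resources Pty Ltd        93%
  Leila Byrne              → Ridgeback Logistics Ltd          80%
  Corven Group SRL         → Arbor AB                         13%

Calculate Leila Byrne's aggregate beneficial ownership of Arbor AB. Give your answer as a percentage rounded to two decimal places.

Leila reaches Arbor along 4 paths.
Via Corven: 78% × 13% = 10.14%.
Via Nordquist → Corven: 88% × 16% × 13% = 1.8304%.
Via Ridgeback → Anchor: 80% × 91% × 34% = 24.752%.
Via Ridgeback: 80% × 35% = 28%.
Total: 10.14% + 1.8304% + 24.752% + 28% = 64.7224%.
Rounded: 64.72%.

64.72%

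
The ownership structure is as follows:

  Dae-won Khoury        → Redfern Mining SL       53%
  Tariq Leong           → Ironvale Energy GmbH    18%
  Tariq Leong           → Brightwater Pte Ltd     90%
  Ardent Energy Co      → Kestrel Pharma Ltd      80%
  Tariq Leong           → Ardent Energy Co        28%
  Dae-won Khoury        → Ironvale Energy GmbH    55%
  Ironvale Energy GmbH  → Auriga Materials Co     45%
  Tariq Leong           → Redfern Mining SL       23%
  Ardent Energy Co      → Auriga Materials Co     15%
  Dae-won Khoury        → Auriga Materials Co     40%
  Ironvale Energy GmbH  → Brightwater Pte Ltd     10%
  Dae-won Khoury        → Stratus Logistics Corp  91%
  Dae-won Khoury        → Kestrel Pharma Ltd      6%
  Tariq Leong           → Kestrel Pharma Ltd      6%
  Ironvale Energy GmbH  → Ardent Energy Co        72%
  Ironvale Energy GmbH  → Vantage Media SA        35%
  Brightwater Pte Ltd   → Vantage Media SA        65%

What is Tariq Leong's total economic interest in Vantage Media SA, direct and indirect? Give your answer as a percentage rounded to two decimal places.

Tariq reaches Vantage along 3 paths.
Via Ironvale: 18% × 35% = 6.3%.
Via Ironvale → Brightwater: 18% × 10% × 65% = 1.17%.
Via Brightwater: 90% × 65% = 58.5%.
Total: 6.3% + 1.17% + 58.5% = 65.97%.

65.97%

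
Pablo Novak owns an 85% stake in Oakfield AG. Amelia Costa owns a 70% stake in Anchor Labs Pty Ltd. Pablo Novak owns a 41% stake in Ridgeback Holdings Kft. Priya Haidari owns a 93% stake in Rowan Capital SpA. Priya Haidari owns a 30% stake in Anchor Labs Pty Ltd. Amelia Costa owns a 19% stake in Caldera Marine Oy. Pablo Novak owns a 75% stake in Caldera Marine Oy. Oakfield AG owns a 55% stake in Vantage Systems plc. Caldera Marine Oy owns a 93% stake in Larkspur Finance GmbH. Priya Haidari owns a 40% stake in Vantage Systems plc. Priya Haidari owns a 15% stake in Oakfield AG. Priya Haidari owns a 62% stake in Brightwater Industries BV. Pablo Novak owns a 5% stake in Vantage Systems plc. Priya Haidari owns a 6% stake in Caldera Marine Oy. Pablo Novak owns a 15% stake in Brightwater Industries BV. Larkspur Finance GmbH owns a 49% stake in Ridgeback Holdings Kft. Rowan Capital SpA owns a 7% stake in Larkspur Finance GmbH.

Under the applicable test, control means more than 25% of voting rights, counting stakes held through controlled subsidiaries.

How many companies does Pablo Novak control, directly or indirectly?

Pablo holds 85% of Oakfield, so Pablo controls Oakfield.
Oakfield and Pablo together hold 55% + 5% = 60% of Vantage, so Pablo controls Vantage.
Pablo holds 75% of Caldera, so Pablo controls Caldera.
Caldera holds 93% of Larkspur, so Pablo controls Larkspur.
Larkspur and Pablo together hold 49% + 41% = 90% of Ridgeback, so Pablo controls Ridgeback.
No other company's threshold is met.
Pablo controls 5 companies.

5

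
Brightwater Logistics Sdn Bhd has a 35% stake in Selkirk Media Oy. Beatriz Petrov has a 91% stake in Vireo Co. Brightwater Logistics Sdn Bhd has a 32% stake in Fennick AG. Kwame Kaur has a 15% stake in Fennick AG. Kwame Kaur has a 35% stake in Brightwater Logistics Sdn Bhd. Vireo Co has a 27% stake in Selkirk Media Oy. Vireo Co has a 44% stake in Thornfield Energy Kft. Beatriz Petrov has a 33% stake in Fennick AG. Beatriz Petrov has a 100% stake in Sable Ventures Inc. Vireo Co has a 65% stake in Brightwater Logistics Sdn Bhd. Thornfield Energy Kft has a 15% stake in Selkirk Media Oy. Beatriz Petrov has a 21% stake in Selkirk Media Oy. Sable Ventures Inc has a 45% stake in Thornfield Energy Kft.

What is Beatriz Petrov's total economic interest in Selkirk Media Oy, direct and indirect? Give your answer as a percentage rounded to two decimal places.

Beatriz reaches Selkirk along 5 paths.
Via Vireo: 91% × 27% = 24.57%.
Via Vireo → Brightwater: 91% × 65% × 35% = 20.7025%.
Via Sable → Thornfield: 100% × 45% × 15% = 6.75%.
Via Vireo → Thornfield: 91% × 44% × 15% = 6.006%.
Direct stake: 21% = 21%.
Total: 24.57% + 20.7025% + 6.75% + 6.006% + 21% = 79.0285%.
Rounded: 79.03%.

79.03%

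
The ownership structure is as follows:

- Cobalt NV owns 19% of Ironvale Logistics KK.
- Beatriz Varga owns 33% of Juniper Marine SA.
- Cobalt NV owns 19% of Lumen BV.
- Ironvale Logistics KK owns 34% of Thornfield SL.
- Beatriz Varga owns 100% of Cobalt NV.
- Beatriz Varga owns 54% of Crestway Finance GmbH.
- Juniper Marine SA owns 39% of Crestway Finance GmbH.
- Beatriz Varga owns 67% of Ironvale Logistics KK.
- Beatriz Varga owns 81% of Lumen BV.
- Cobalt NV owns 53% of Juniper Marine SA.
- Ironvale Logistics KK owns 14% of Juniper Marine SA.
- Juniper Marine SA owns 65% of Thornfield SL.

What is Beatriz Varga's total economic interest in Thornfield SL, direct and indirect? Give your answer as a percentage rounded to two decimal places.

92.97%

Beatriz reaches Thornfield along 6 paths.
Via Cobalt → Ironvale: 100% × 19% × 34% = 6.46%.
Via Ironvale: 67% × 34% = 22.78%.
Via Juniper: 33% × 65% = 21.45%.
Via Cobalt → Juniper: 100% × 53% × 65% = 34.45%.
Via Cobalt → Ironvale → Juniper: 100% × 19% × 14% × 65% = 1.729%.
Via Ironvale → Juniper: 67% × 14% × 65% = 6.097%.
Total: 6.46% + 22.78% + 21.45% + 34.45% + 1.729% + 6.097% = 92.966%.
Rounded: 92.97%.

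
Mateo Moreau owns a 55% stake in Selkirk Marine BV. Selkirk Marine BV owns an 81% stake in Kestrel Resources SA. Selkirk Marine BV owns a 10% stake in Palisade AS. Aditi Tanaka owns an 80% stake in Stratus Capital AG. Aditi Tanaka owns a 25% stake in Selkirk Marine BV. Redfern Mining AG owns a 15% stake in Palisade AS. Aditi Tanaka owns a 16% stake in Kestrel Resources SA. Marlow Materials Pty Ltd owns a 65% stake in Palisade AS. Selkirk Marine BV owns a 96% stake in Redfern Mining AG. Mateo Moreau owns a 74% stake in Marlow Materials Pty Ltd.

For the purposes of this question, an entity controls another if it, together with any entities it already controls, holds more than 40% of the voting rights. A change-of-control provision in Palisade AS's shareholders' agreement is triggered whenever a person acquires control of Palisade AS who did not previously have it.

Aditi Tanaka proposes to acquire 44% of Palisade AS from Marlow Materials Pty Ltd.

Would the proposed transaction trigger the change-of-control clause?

Yes

The purchase adds only to Aditi's holdings (Marlow's stake shrinks), so Aditi is the only person who could newly come to control Palisade.
Aditi holds 80% of Stratus, so Aditi controls Stratus.
Neither Aditi nor any entity Aditi controls holds any voting interest in Palisade.
So before the transaction, Aditi does not control Palisade.
After the purchase, Aditi holds 44% of Palisade directly, and Marlow's stake falls to 21%.
Aditi holds 44% of Palisade, so Aditi controls Palisade.
Aditi did not control Palisade before and does after, so the clause is triggered.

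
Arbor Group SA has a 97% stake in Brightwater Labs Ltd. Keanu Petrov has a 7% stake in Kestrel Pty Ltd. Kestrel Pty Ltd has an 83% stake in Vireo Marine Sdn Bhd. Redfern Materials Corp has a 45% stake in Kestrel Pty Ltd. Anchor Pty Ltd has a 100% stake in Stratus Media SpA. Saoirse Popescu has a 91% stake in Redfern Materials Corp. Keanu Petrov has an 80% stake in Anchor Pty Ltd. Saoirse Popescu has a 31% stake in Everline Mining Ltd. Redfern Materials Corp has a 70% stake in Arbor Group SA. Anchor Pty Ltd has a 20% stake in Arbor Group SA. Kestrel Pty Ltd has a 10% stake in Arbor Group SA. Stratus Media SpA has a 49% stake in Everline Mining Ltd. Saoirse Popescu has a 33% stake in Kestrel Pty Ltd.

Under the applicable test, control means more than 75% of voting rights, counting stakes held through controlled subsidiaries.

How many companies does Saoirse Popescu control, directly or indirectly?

Saoirse holds 91% of Redfern, so Saoirse controls Redfern.
Saoirse and Redfern together hold 33% + 45% = 78% of Kestrel, so Saoirse controls Kestrel.
Kestrel holds 83% of Vireo, so Saoirse controls Vireo.
Kestrel and Redfern together hold 10% + 70% = 80% of Arbor, so Saoirse controls Arbor.
Arbor holds 97% of Brightwater, so Saoirse controls Brightwater.
No other company's threshold is met.
Saoirse controls 5 companies.

5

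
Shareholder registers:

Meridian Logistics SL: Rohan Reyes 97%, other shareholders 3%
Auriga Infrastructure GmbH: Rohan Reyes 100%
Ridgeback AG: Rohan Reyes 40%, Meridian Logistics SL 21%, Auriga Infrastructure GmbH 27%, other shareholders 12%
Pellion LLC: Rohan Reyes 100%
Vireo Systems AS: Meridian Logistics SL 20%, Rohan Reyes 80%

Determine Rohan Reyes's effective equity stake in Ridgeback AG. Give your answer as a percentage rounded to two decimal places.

Rohan reaches Ridgeback along 3 paths.
Direct stake: 40% = 40%.
Via Meridian: 97% × 21% = 20.37%.
Via Auriga: 100% × 27% = 27%.
Total: 40% + 20.37% + 27% = 87.37%.

87.37%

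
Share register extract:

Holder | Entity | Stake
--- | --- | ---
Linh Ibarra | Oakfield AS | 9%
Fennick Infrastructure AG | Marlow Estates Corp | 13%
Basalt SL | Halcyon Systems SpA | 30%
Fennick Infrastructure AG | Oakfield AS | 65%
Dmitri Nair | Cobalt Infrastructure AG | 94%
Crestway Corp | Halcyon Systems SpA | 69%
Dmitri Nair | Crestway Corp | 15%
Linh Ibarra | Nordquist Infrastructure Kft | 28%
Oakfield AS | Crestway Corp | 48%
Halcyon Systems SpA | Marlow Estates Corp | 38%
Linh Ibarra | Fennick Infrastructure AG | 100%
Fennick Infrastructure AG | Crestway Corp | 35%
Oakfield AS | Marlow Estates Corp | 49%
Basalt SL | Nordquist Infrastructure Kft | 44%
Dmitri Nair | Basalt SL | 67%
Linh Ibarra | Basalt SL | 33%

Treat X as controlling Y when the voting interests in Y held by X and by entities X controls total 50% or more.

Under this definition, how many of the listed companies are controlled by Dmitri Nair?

Dmitri holds 67% of Basalt, so Dmitri controls Basalt.
Dmitri holds 94% of Cobalt, so Dmitri controls Cobalt.
No other company's threshold is met.
Dmitri controls 2 companies.

2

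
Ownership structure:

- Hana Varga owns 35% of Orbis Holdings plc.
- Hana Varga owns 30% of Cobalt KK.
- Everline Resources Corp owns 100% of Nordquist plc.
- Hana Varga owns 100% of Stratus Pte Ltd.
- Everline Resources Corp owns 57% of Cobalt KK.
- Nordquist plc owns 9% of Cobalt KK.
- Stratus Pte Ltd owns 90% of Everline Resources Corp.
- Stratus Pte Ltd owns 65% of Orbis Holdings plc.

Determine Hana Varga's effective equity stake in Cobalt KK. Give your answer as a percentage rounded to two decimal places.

89.40%

Hana reaches Cobalt along 3 paths.
Direct stake: 30% = 30%.
Via Stratus → Everline: 100% × 90% × 57% = 51.3%.
Via Stratus → Everline → Nordquist: 100% × 90% × 100% × 9% = 8.1%.
Total: 30% + 51.3% + 8.1% = 89.4%.
Rounded: 89.40%.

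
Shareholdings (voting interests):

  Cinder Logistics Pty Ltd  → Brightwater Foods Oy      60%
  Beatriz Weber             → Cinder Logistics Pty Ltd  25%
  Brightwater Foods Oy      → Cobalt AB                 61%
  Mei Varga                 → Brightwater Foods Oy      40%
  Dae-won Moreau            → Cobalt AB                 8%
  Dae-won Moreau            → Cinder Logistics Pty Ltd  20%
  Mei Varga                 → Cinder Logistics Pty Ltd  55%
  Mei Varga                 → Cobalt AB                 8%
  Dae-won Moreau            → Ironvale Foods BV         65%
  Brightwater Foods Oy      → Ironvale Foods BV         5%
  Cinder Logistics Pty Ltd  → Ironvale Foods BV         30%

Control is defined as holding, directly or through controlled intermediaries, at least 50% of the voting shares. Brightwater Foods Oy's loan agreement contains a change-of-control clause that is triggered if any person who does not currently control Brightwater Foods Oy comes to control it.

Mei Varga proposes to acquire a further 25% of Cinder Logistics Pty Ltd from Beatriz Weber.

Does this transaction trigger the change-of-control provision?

No

The purchase adds only to Mei's holdings (Beatriz's stake shrinks), so Mei is the only person who could newly come to control Brightwater.
Mei holds 55% of Cinder, so Mei controls Cinder.
Cinder and Mei together hold 60% + 40% = 100% of Brightwater, so Mei controls Brightwater.
So Mei already controls Brightwater before the transaction.
After the purchase, Mei's direct stake in Cinder rises to 55% + 25% = 80%, and Beatriz's stake falls to 0%.
Mei controlled Brightwater already, so this is not a new person acquiring control; every other person's position is unchanged or reduced.
No new person acquires control, so the clause is not triggered.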